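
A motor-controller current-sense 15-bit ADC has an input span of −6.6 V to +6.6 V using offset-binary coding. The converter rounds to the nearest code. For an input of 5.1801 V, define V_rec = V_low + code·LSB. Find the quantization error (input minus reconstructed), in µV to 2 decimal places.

One LSB is 13.2 V / 32768 = 402.83 µV.
(5.1801 − (−6.6))/0.000402832 = 29243.2058; round gives code 29243.
Reconstructed: 5.1800171 V.
Difference: 8.29102e-05 V → 82.91 µV.

82.91 µV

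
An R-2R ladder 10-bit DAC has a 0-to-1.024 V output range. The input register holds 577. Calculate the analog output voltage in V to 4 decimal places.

0.5770 V

LSB = 1.024 V / 2^10 = 1.000 mV.
V_out = 0 + 577 × 0.001 V = 0.577 V.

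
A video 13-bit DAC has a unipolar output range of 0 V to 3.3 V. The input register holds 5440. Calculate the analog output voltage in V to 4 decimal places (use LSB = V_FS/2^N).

2.1914 V

LSB = 3.3 V / 2^13 = 402.83 µV.
V_out = 0 + 5440 × 0.000402832 V = 2.19141 V.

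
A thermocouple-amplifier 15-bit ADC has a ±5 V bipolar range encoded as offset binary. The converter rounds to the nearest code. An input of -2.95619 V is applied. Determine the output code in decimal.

code 6697

Full-scale span = 10 V; LSB = 10/2^15 = 305.18 µV.
Input sits at 6697.157 steps above V_low.
So the output code is 6697.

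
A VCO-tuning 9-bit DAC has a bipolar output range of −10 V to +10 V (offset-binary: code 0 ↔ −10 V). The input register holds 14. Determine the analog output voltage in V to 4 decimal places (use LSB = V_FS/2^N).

-9.4531 V

LSB = 20 V / 2^9 = 39.062 mV.
V_out = (−10) + 14 × 0.0390625 V = -9.45312 V.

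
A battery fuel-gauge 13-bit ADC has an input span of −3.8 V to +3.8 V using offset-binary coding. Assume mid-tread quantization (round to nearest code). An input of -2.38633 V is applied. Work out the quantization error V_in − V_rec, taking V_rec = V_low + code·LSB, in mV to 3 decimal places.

Step size: 7.6 V ÷ 2^13 = 0.928 mV.
(-2.38633 − (−3.8))/0.000927734 = 1523.7875; round gives code 1524.
Code 1524 maps back to (−3.8) + 1524×0.000927734 V = -2.3861328 V.
Difference: -0.000197187 V → -0.197 mV.

-0.197 mV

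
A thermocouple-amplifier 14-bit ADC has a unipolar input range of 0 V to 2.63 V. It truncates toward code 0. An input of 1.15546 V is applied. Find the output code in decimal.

LSB = 2.63 V / 16384 = 160.52 µV.
(V_in − V_low)/LSB = (1.15546 − 0) / 0.000160522 = 7198.120.
Floor → code 7198.

code 7198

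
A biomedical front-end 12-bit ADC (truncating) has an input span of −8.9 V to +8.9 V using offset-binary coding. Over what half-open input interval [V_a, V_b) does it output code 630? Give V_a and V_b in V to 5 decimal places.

[-6.16221 V, -6.15786 V)

LSB = 17.8/2^12 = 4.346 mV.
V_a = V_low + 630·LSB = -6.16221 V; V_b = V_low + 631·LSB = -6.15786 V.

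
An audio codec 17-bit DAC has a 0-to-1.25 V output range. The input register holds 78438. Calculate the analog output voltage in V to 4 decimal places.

0.7480 V

LSB = 1.25 V / 2^17 = 9.54 µV.
V_out = 0 + 78438 × 9.53674e-06 V = 0.748043 V.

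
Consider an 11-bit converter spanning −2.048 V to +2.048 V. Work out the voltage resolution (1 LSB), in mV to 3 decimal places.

Full-scale span = 4.096 V.
LSB = 4.096 / 2^11 = 4.096 / 2048 = 0.002 V = 2.000 mV.

2.000 mV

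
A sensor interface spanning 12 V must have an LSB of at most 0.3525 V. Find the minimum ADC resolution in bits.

Number of steps required ≥ 12 V / 0.3525 V = 34.04.
Need 2^N ≥ 34.04; 2^5 = 32, 2^6 = 64.
Minimum N = 6.

6 bits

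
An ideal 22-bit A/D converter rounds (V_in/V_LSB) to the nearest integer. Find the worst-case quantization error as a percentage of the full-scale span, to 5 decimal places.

Rounding → worst-case error = ½ LSB = V_FS/2^23, so 100/8388608 = 1.19209e-05 % of full scale.

0.00001 %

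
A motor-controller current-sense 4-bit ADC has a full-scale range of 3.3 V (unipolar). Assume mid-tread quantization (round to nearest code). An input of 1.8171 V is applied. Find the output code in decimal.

LSB = 3.3 V / 16 = 206.250 mV.
(1.8171 − 0) / 0.20625 = 8.810 LSBs.
So the output code is 9.

code 9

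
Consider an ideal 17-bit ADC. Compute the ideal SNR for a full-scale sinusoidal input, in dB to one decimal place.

SNR ≈ 6.02·N + 1.76 dB = 6.02·17 + 1.76 = 104.10 dB.

104.1 dB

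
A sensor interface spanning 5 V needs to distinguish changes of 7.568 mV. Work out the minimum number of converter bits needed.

10 bits

Number of steps required ≥ 5 V / 7.568 mV = 660.68.
Need 2^N ≥ 660.68; 2^9 = 512, 2^10 = 1024.
Minimum N = 10.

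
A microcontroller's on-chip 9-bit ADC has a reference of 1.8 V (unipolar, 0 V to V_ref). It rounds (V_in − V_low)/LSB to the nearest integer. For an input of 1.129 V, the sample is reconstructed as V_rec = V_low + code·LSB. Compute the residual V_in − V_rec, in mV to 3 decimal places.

Step size: 1.8 V ÷ 2^9 = 3.516 mV.
Scaled input = 321.1378 LSBs, so code = 321.
V_rec = 0 + 321·0.00351563 = 1.1285156 V.
V_in − V_rec = 0.000484375 V = 0.484 mV.

0.484 mV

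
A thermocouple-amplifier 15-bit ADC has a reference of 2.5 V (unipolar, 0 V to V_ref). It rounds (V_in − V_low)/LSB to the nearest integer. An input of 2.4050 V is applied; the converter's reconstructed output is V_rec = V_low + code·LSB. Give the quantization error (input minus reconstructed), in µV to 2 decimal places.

-14.04 µV

One LSB is 2.5 V / 32768 = 76.29 µV.
(2.4050 − 0)/7.62939e-05 = 31522.8160; round gives code 31523.
V_rec = 0 + 31523·7.62939e-05 = 2.405014 V.
Difference: -1.40381e-05 V → -14.04 µV.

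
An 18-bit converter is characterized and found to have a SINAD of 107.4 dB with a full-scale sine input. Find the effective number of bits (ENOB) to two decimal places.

ENOB = (SINAD − 1.76) / 6.02 = (107.4 − 1.76)/6.02 = 17.548.

17.55 bits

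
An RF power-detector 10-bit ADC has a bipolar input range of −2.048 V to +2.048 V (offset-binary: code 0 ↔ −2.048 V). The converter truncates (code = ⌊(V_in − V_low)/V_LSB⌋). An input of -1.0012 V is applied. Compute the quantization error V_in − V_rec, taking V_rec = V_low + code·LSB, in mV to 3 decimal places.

One LSB is 4.096 V / 1024 = 4.000 mV.
(V_in − V_low)/LSB = (-1.0012 − (−2.048))/0.004 = 261.7000 → code 261 (floor).
V_rec = (−2.048) + 261·0.004 = -1.004 V.
Difference: 0.0028 V → 2.800 mV.

2.800 mV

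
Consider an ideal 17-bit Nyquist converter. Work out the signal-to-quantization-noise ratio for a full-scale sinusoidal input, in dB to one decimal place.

SNR ≈ 6.02·N + 1.76 dB = 6.02·17 + 1.76 = 104.10 dB.

104.1 dB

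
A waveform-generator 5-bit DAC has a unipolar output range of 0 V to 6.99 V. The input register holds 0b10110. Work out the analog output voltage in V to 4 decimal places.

LSB = 6.99 V / 2^5 = 218.438 mV.
Code 0b10110 = 22 decimal.
V_out = 0 + 22 × 0.218438 V = 4.80563 V.

4.8056 V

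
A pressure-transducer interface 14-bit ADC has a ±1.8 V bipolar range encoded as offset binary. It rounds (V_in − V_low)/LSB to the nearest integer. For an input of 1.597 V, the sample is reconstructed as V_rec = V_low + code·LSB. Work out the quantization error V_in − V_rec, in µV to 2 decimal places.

LSB = 3.6/2^14 = 219.73 µV.
Scaled input = 15460.1244 LSBs, so code = 15460.
V_rec = (−1.8) + 15460·0.000219727 = 1.5969727 V.
V_in − V_rec = 2.73438e-05 V = 27.34 µV.

27.34 µV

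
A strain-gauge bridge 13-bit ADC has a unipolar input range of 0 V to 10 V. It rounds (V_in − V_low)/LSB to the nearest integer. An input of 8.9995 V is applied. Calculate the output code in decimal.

LSB = 10 V / 8192 = 1.221 mV.
(V_in − V_low)/LSB = (8.9995 − 0) / 0.0012207 = 7372.390.
So the output code is 7372.

code 7372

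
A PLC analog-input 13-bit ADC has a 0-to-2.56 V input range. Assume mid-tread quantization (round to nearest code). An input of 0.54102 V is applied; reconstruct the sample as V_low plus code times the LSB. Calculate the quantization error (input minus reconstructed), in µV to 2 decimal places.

82.50 µV

One LSB is 2.56 V / 8192 = 312.50 µV.
Scaled input = 1731.2640 LSBs, so code = 1731.
V_rec = 0 + 1731·0.0003125 = 0.5409375 V.
Error = 0.54102 − 0.5409375 = 8.25e-05 V = 82.50 µV.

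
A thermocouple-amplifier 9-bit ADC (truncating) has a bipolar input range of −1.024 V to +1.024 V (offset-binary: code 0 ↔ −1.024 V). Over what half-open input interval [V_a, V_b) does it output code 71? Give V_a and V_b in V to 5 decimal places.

[-0.74000 V, -0.73600 V)

LSB = 2.048/2^9 = 4.000 mV.
V_a = V_low + 71·LSB = -0.74 V; V_b = V_low + 72·LSB = -0.736 V.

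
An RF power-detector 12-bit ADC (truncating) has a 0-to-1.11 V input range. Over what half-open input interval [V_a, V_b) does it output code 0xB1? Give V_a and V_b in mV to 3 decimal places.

LSB = 1.11/2^12 = 271.00 µV.
Code 0xB1 = 177 decimal.
V_a = V_low + 177·LSB = 0.0479663 V; V_b = V_low + 178·LSB = 0.0482373 V.

[47.966 mV, 48.237 mV)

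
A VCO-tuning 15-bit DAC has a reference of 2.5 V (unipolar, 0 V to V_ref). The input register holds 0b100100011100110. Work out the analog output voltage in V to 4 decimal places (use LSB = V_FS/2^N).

LSB = 2.5 V / 2^15 = 76.29 µV.
Code 0b100100011100110 = 18662 decimal.
V_out = 0 + 18662 × 7.62939e-05 V = 1.4238 V.

1.4238 V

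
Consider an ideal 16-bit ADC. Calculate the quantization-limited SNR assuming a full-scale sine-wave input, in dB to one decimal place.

98.1 dB

SNR ≈ 6.02·N + 1.76 dB = 6.02·16 + 1.76 = 98.08 dB.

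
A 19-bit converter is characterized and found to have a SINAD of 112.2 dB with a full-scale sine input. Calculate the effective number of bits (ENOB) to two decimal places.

18.35 bits

ENOB = (SINAD − 1.76) / 6.02 = (112.2 − 1.76)/6.02 = 18.346.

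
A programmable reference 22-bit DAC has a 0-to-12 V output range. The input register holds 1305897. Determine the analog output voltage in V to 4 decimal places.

LSB = 12 V / 2^22 = 2.86 µV.
V_out = 0 + 1305897 × 2.86102e-06 V = 3.7362 V.

3.7362 V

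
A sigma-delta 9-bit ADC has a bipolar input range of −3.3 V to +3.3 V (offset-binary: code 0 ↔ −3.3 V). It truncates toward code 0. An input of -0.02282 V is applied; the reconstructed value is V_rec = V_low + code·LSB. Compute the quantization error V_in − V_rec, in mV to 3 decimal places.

One LSB is 6.6 V / 512 = 12.891 mV.
Scaled input = 254.2297 LSBs, so code = 254.
Code 254 maps back to (−3.3) + 254×0.0128906 V = -0.02578125 V.
Difference: 0.00296125 V → 2.961 mV.

2.961 mV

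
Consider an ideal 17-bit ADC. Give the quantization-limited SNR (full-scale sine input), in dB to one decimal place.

104.1 dB

SNR ≈ 6.02·N + 1.76 dB = 6.02·17 + 1.76 = 104.10 dB.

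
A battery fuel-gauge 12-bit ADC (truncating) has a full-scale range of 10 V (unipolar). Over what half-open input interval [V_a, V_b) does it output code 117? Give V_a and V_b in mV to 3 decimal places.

LSB = 10/2^12 = 2.441 mV.
V_a = V_low + 117·LSB = 0.285645 V; V_b = V_low + 118·LSB = 0.288086 V.

[285.645 mV, 288.086 mV)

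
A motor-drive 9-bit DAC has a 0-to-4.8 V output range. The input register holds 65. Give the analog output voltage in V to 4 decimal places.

0.6094 V

LSB = 4.8 V / 2^9 = 9.375 mV.
V_out = 0 + 65 × 0.009375 V = 0.609375 V.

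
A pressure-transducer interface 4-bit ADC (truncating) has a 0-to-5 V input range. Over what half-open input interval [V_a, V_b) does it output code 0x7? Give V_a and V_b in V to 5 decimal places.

[2.18750 V, 2.50000 V)

LSB = 5/2^4 = 312.500 mV.
Code 0x7 = 7 decimal.
V_a = V_low + 7·LSB = 2.1875 V; V_b = V_low + 8·LSB = 2.5 V.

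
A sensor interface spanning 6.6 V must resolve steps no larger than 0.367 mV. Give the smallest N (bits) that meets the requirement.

15 bits

Number of steps required ≥ 6.6 V / 0.367 mV = 17983.65.
Need 2^N ≥ 17983.65; 2^14 = 16384, 2^15 = 32768.
Minimum N = 15.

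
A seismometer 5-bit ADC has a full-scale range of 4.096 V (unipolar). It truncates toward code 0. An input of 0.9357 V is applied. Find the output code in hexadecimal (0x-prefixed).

code 0x7 (decimal 7)

LSB = 4.096 V / 32 = 128.000 mV.
Input sits at 7.310 steps above V_low.
Floor → code 7.
In hexadecimal (0x-prefixed): 0x7.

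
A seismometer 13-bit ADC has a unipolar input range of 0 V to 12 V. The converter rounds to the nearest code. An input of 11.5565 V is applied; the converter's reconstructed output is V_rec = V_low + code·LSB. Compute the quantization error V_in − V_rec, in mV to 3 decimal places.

0.348 mV

LSB = 12/2^13 = 1.465 mV.
Scaled input = 7889.2373 LSBs, so code = 7889.
V_rec = 0 + 7889·0.00146484 = 11.556152 V.
Difference: 0.000347656 V → 0.348 mV.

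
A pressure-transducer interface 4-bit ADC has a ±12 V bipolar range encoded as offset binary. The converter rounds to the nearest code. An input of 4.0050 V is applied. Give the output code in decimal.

Full-scale span = 24 V; LSB = 24/2^4 = 1.5000 V.
Input sits at 10.670 steps above V_low.
Round → code 11.

code 11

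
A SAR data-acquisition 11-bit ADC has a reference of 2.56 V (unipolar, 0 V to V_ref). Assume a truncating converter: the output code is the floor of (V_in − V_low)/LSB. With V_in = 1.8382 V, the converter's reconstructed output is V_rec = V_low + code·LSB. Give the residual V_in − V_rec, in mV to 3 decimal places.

Step size: 2.56 V ÷ 2^11 = 1.250 mV.
(1.8382 − 0)/0.00125 = 1470.5600; ⌊·⌋ gives code 1470.
V_rec = 0 + 1470·0.00125 = 1.8375 V.
V_in − V_rec = 0.0007 V = 0.700 mV.

0.700 mV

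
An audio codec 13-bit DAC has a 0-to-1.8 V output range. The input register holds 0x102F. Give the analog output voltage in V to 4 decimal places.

0.9103 V

LSB = 1.8 V / 2^13 = 219.73 µV.
Code 0x102F = 4143 decimal.
V_out = 0 + 4143 × 0.000219727 V = 0.910327 V.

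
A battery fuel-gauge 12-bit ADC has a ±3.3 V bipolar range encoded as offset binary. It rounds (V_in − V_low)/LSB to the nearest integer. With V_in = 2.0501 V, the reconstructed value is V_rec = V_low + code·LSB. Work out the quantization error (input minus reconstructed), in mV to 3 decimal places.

LSB = 6.6/2^12 = 1.611 mV.
(2.0501 − (−3.3))/0.00161133 = 3320.3045; round gives code 3320.
Code 3320 maps back to (−3.3) + 3320×0.00161133 V = 2.0496094 V.
Error = 2.0501 − 2.0496094 = 0.000490625 V = 0.491 mV.

0.491 mV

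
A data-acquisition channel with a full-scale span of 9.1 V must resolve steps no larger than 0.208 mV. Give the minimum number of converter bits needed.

Number of steps required ≥ 9.1 V / 0.208 mV = 43750.00.
Need 2^N ≥ 43750.00; 2^15 = 32768, 2^16 = 65536.
Minimum N = 16.

16 bits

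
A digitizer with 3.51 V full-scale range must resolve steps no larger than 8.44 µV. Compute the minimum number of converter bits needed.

Number of steps required ≥ 3.51 V / 8.44 µV = 415876.78.
Need 2^N ≥ 415876.78; 2^18 = 262144, 2^19 = 524288.
Minimum N = 19.

19 bits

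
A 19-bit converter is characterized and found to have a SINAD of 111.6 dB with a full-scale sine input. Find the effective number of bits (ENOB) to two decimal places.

18.25 bits

ENOB = (SINAD − 1.76) / 6.02 = (111.6 − 1.76)/6.02 = 18.246.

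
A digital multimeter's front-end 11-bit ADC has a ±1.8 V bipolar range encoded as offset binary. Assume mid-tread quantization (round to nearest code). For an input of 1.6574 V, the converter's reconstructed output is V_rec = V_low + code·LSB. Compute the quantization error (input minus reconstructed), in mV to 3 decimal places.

Step size: 3.6 V ÷ 2^11 = 1.758 mV.
(V_in − V_low)/LSB = (1.6574 − (−1.8))/0.00175781 = 1966.8764 → code 1967 (round).
Reconstructed: 1.6576172 V.
Error = 1.6574 − 1.6576172 = -0.000217187 V = -0.217 mV.

-0.217 mV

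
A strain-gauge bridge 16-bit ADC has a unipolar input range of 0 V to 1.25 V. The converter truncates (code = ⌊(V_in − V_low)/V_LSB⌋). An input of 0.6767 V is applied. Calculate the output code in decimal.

code 35478

LSB = 1.25 V / 65536 = 19.07 µV.
Input sits at 35478.569 steps above V_low.
Floor → code 35478.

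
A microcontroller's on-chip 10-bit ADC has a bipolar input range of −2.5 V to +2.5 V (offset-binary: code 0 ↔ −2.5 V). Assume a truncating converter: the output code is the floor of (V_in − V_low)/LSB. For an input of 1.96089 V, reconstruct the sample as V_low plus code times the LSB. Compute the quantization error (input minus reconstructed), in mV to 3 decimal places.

One LSB is 5 V / 1024 = 4.883 mV.
(1.96089 − (−2.5))/0.00488281 = 913.5903; ⌊·⌋ gives code 913.
Reconstructed: 1.9580078 V.
V_in − V_rec = 0.00288219 V = 2.882 mV.

2.882 mV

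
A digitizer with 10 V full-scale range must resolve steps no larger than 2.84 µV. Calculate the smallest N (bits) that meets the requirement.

22 bits

Number of steps required ≥ 10 V / 2.84 µV = 3521126.76.
Need 2^N ≥ 3521126.76; 2^21 = 2097152, 2^22 = 4194304.
Minimum N = 22.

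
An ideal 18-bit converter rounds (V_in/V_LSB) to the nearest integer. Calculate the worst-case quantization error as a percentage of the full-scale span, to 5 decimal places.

Rounding → worst-case error = ½ LSB = V_FS/2^19, so 100/524288 = 0.000190735 % of full scale.

0.00019 %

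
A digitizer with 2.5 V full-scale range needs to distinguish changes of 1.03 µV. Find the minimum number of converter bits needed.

22 bits

Number of steps required ≥ 2.5 V / 1.03 µV = 2427184.47.
Need 2^N ≥ 2427184.47; 2^21 = 2097152, 2^22 = 4194304.
Minimum N = 22.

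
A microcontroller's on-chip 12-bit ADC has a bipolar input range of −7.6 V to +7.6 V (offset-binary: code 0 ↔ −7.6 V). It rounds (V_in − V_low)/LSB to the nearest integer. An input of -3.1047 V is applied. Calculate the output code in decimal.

LSB = 15.2 V / 4096 = 3.711 mV.
(V_in − V_low)/LSB = (-3.1047 − (−7.6)) / 0.00371094 = 1211.365.
Round → code 1211.

code 1211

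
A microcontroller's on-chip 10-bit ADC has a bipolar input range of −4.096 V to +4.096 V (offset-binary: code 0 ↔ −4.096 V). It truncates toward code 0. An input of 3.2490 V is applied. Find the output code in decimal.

Full-scale span = 8.192 V; LSB = 8.192/2^10 = 8.000 mV.
(3.2490 − (−4.096)) / 0.008 = 918.125 LSBs.
⌊·⌋(918.125) = 918.

code 918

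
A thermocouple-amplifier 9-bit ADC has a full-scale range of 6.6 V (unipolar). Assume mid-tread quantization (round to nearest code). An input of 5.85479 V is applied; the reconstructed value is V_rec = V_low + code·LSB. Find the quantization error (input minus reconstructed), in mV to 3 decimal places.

Step size: 6.6 V ÷ 2^9 = 12.891 mV.
(5.85479 − 0)/0.0128906 = 454.1898; round gives code 454.
Reconstructed: 5.8523438 V.
V_in − V_rec = 0.00244625 V = 2.446 mV.

2.446 mV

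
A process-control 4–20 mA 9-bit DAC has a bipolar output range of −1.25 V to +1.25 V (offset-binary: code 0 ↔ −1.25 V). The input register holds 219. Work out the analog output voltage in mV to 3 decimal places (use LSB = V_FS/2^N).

-180.664 mV

LSB = 2.5 V / 2^9 = 4.883 mV.
V_out = (−1.25) + 219 × 0.00488281 V = -0.180664 V.
= -180.664 mV.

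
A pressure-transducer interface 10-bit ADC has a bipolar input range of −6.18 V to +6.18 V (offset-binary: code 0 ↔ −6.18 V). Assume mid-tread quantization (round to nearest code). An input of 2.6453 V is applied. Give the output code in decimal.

Full-scale span = 12.36 V; LSB = 12.36/2^10 = 12.070 mV.
Input sits at 731.158 steps above V_low.
Round → code 731.

code 731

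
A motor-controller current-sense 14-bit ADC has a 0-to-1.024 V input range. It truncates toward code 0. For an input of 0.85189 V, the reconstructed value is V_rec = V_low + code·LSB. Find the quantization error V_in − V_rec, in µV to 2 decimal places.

15.00 µV

One LSB is 1.024 V / 16384 = 62.50 µV.
Scaled input = 13630.2400 LSBs, so code = 13630.
V_rec = 0 + 13630·6.25e-05 = 0.851875 V.
V_in − V_rec = 1.5e-05 V = 15.00 µV.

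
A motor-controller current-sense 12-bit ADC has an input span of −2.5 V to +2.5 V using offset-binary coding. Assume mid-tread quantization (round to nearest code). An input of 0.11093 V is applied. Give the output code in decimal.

Full-scale span = 5 V; LSB = 5/2^12 = 1.221 mV.
(0.11093 − (−2.5)) / 0.0012207 = 2138.874 LSBs.
Round → code 2139.

code 2139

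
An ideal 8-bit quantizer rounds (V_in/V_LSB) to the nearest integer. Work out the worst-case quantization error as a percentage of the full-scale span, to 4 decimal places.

Rounding → worst-case error = ½ LSB = V_FS/2^9, so 100/512 = 0.195312 % of full scale.

0.1953 %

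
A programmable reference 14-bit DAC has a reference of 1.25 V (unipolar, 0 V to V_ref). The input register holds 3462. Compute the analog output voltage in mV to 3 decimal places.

264.130 mV

LSB = 1.25 V / 2^14 = 76.29 µV.
V_out = 0 + 3462 × 7.62939e-05 V = 0.26413 V.
= 264.130 mV.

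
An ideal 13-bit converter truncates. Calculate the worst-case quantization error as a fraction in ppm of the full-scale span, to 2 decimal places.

122.07 ppm

Truncating → worst-case error = 1 LSB = V_FS/2^13, so 1e+06/8192 = 122.07 ppm of full scale.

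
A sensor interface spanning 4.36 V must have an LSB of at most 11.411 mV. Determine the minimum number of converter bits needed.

9 bits

Number of steps required ≥ 4.36 V / 11.411 mV = 382.09.
Need 2^N ≥ 382.09; 2^8 = 256, 2^9 = 512.
Minimum N = 9.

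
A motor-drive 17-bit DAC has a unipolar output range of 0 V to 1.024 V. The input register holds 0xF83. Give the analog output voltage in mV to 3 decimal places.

LSB = 1.024 V / 2^17 = 7.81 µV.
Code 0xF83 = 3971 decimal.
V_out = 0 + 3971 × 7.8125e-06 V = 0.0310234 V.
= 31.023 mV.

31.023 mV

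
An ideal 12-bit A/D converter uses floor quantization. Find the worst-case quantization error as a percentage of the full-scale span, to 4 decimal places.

0.0244 %

Truncating → worst-case error = 1 LSB = V_FS/2^12, so 100/4096 = 0.0244141 % of full scale.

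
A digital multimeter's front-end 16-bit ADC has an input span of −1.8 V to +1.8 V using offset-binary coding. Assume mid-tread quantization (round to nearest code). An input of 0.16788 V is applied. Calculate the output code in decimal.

LSB = 3.6 V / 65536 = 54.93 µV.
(V_in − V_low)/LSB = (0.16788 − (−1.8)) / 5.49316e-05 = 35824.162.
Round → code 35824.

code 35824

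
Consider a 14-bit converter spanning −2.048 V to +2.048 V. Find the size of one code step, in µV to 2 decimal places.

Full-scale span = 4.096 V.
LSB = 4.096 / 2^14 = 4.096 / 16384 = 0.00025 V = 250.00 µV.

250.00 µV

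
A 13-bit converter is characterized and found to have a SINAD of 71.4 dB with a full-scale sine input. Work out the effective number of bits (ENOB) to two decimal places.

ENOB = (SINAD − 1.76) / 6.02 = (71.4 − 1.76)/6.02 = 11.568.

11.57 bits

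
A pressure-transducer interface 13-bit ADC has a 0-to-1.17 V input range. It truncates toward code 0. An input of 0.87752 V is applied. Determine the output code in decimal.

LSB = 1.17 V / 8192 = 142.82 µV.
(V_in − V_low)/LSB = (0.87752 − 0) / 0.000142822 = 6144.140.
⌊·⌋(6144.140) = 6144.

code 6144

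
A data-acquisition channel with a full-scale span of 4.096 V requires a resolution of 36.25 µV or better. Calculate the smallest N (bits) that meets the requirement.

17 bits

Number of steps required ≥ 4.096 V / 36.25 µV = 112993.10.
Need 2^N ≥ 112993.10; 2^16 = 65536, 2^17 = 131072.
Minimum N = 17.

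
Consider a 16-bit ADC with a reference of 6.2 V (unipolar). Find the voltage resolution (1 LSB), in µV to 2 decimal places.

94.60 µV

Full-scale span = 6.2 V.
LSB = 6.2 / 2^16 = 6.2 / 65536 = 9.46045e-05 V = 94.60 µV.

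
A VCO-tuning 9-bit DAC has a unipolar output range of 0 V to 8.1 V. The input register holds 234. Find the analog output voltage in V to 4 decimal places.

3.7020 V

LSB = 8.1 V / 2^9 = 15.820 mV.
V_out = 0 + 234 × 0.0158203 V = 3.70195 V.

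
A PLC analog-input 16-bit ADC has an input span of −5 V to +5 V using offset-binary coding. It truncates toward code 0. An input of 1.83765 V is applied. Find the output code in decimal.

LSB = 10 V / 65536 = 152.59 µV.
(1.83765 − (−5)) / 0.000152588 = 44811.223 LSBs.
Floor → code 44811.

code 44811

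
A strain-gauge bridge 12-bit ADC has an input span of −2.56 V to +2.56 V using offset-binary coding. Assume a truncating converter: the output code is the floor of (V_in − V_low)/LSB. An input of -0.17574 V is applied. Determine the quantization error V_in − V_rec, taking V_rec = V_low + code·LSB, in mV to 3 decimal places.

Step size: 5.12 V ÷ 2^12 = 1.250 mV.
(-0.17574 − (−2.56))/0.00125 = 1907.4080; ⌊·⌋ gives code 1907.
Reconstructed: -0.17625 V.
Error = -0.17574 − (−0.17625) = 0.00051 V = 0.510 mV.

0.510 mV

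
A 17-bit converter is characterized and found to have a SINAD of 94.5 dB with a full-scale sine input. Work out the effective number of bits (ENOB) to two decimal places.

ENOB = (SINAD − 1.76) / 6.02 = (94.5 − 1.76)/6.02 = 15.405.

15.41 bits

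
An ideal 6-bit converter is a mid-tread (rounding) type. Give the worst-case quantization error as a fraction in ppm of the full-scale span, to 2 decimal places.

7812.50 ppm

Rounding → worst-case error = ½ LSB = V_FS/2^7, so 1e+06/128 = 7812.5 ppm of full scale.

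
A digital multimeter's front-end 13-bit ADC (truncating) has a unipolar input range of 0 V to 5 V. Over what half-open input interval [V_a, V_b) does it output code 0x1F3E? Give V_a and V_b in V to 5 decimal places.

LSB = 5/2^13 = 0.610 mV.
Code 0x1F3E = 7998 decimal.
V_a = V_low + 7998·LSB = 4.88159 V; V_b = V_low + 7999·LSB = 4.8822 V.

[4.88159 V, 4.88220 V)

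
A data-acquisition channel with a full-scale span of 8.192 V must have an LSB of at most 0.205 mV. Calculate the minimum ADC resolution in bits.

16 bits

Number of steps required ≥ 8.192 V / 0.205 mV = 39960.98.
Need 2^N ≥ 39960.98; 2^15 = 32768, 2^16 = 65536.
Minimum N = 16.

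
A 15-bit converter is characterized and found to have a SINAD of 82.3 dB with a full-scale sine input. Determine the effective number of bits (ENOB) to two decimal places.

13.38 bits

ENOB = (SINAD − 1.76) / 6.02 = (82.3 − 1.76)/6.02 = 13.379.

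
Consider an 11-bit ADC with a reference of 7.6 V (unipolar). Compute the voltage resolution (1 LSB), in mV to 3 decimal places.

Full-scale span = 7.6 V.
LSB = 7.6 / 2^11 = 7.6 / 2048 = 0.00371094 V = 3.711 mV.

3.711 mV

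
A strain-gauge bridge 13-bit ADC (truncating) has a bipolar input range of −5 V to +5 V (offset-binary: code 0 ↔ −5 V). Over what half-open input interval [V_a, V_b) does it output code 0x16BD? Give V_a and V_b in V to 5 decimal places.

[2.10571 V, 2.10693 V)

LSB = 10/2^13 = 1.221 mV.
Code 0x16BD = 5821 decimal.
V_a = V_low + 5821·LSB = 2.10571 V; V_b = V_low + 5822·LSB = 2.10693 V.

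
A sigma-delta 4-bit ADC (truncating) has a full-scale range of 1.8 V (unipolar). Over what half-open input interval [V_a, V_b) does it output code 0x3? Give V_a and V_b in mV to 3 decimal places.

[337.500 mV, 450.000 mV)

LSB = 1.8/2^4 = 112.500 mV.
Code 0x3 = 3 decimal.
V_a = V_low + 3·LSB = 0.3375 V; V_b = V_low + 4·LSB = 0.45 V.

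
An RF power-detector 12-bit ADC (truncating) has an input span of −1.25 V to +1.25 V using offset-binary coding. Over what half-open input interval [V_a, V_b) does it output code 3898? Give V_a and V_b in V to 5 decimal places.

LSB = 2.5/2^12 = 0.610 mV.
V_a = V_low + 3898·LSB = 1.12915 V; V_b = V_low + 3899·LSB = 1.12976 V.

[1.12915 V, 1.12976 V)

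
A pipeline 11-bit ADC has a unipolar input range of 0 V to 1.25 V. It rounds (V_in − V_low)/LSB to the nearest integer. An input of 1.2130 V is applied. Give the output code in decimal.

code 1987

Full-scale span = 1.25 V; LSB = 1.25/2^11 = 0.610 mV.
(V_in − V_low)/LSB = (1.2130 − 0) / 0.000610352 = 1987.379.
round(1987.379) = 1987.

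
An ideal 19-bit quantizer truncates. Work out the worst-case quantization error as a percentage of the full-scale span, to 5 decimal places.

0.00019 %

Truncating → worst-case error = 1 LSB = V_FS/2^19, so 100/524288 = 0.000190735 % of full scale.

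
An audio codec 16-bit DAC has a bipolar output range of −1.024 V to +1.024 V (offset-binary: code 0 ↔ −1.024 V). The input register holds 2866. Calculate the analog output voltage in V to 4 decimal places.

-0.9344 V

LSB = 2.048 V / 2^16 = 31.25 µV.
V_out = (−1.024) + 2866 × 3.125e-05 V = -0.934438 V.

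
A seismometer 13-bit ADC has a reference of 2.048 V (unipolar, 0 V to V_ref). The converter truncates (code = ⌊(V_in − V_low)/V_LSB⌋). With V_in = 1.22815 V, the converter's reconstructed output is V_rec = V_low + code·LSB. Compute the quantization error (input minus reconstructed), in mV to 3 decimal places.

0.150 mV

LSB = 2.048/2^13 = 250.00 µV.
Scaled input = 4912.6000 LSBs, so code = 4912.
V_rec = 0 + 4912·0.00025 = 1.228 V.
V_in − V_rec = 0.00015 V = 0.150 mV.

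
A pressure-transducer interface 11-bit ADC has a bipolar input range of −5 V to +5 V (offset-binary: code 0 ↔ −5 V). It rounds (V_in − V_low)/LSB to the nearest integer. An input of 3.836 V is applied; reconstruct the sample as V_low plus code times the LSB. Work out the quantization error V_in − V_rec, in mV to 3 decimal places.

One LSB is 10 V / 2048 = 4.883 mV.
(3.836 − (−5))/0.00488281 = 1809.6128; round gives code 1810.
Code 1810 maps back to (−5) + 1810×0.00488281 V = 3.8378906 V.
Difference: -0.00189062 V → -1.891 mV.

-1.891 mV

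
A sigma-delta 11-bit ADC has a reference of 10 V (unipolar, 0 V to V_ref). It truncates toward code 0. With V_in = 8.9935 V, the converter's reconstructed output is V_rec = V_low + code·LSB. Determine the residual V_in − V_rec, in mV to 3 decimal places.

4.242 mV

LSB = 10/2^11 = 4.883 mV.
(8.9935 − 0)/0.00488281 = 1841.8688; ⌊·⌋ gives code 1841.
Code 1841 maps back to 0 + 1841×0.00488281 V = 8.9892578 V.
V_in − V_rec = 0.00424219 V = 4.242 mV.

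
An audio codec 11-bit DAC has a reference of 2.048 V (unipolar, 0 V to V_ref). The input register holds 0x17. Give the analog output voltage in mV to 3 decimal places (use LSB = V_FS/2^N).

LSB = 2.048 V / 2^11 = 1.000 mV.
Code 0x17 = 23 decimal.
V_out = 0 + 23 × 0.001 V = 0.023 V.
= 23.000 mV.

23.000 mV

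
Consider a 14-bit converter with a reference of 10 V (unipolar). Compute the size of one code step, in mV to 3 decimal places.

0.610 mV

Full-scale span = 10 V.
LSB = 10 / 2^14 = 10 / 16384 = 0.000610352 V = 0.610 mV.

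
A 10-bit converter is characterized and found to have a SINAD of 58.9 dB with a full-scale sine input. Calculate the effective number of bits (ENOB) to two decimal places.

9.49 bits

ENOB = (SINAD − 1.76) / 6.02 = (58.9 − 1.76)/6.02 = 9.492.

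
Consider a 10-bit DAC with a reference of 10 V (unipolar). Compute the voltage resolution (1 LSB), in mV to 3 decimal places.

Full-scale span = 10 V.
LSB = 10 / 2^10 = 10 / 1024 = 0.00976562 V = 9.766 mV.

9.766 mV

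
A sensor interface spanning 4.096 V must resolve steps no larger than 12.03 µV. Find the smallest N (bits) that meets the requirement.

19 bits

Number of steps required ≥ 4.096 V / 12.03 µV = 340482.13.
Need 2^N ≥ 340482.13; 2^18 = 262144, 2^19 = 524288.
Minimum N = 19.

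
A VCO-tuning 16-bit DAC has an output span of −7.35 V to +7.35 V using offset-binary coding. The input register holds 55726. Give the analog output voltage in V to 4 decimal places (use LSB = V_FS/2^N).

LSB = 14.7 V / 2^16 = 224.30 µV.
V_out = (−7.35) + 55726 × 0.000224304 V = 5.14958 V.

5.1496 V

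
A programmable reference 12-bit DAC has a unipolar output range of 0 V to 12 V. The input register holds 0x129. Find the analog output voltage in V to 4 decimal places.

0.8701 V

LSB = 12 V / 2^12 = 2.930 mV.
Code 0x129 = 297 decimal.
V_out = 0 + 297 × 0.00292969 V = 0.870117 V.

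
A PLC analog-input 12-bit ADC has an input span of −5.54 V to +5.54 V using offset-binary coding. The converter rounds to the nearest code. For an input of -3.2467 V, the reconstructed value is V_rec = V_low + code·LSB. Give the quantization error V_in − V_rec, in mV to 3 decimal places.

-0.606 mV

One LSB is 11.08 V / 4096 = 2.705 mV.
(V_in − V_low)/LSB = (-3.2467 − (−5.54))/0.00270508 = 847.7759 → code 848 (round).
Reconstructed: -3.2460938 V.
Difference: -0.00060625 V → -0.606 mV.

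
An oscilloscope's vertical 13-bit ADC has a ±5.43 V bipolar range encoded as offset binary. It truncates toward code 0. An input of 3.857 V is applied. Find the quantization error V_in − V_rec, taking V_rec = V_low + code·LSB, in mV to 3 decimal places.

0.586 mV

Step size: 10.86 V ÷ 2^13 = 1.326 mV.
(3.857 − (−5.43))/0.00132568 = 7005.4424; ⌊·⌋ gives code 7005.
V_rec = (−5.43) + 7005·0.00132568 = 3.8564136 V.
V_in − V_rec = 0.000586426 V = 0.586 mV.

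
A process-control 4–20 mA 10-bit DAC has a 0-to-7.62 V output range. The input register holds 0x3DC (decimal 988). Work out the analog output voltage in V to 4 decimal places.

LSB = 7.62 V / 2^10 = 7.441 mV.
Code 0x3DC = 988 decimal.
V_out = 0 + 988 × 0.00744141 V = 7.35211 V.

7.3521 V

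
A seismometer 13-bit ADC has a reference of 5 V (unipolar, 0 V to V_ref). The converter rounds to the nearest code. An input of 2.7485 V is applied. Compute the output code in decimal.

code 4503

Full-scale span = 5 V; LSB = 5/2^13 = 0.610 mV.
Input sits at 4503.142 steps above V_low.
round(4503.142) = 4503.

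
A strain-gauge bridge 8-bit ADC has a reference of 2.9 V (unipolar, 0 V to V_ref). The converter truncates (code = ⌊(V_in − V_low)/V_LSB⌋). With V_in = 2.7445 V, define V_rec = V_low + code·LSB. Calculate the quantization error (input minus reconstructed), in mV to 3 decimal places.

One LSB is 2.9 V / 256 = 11.328 mV.
(2.7445 − 0)/0.0113281 = 242.2731; ⌊·⌋ gives code 242.
Code 242 maps back to 0 + 242×0.0113281 V = 2.7414062 V.
V_in − V_rec = 0.00309375 V = 3.094 mV.

3.094 mV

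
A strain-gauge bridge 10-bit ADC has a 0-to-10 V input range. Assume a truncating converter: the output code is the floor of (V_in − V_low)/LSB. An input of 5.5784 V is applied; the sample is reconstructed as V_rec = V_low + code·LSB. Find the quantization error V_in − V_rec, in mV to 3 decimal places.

2.228 mV

Step size: 10 V ÷ 2^10 = 9.766 mV.
(V_in − V_low)/LSB = (5.5784 − 0)/0.00976562 = 571.2282 → code 571 (floor).
Code 571 maps back to 0 + 571×0.00976562 V = 5.5761719 V.
Difference: 0.00222813 V → 2.228 mV.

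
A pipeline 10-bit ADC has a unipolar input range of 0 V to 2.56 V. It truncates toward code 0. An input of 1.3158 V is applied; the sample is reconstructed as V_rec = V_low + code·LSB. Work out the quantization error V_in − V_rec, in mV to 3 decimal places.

Step size: 2.56 V ÷ 2^10 = 2.500 mV.
Scaled input = 526.3200 LSBs, so code = 526.
Reconstructed: 1.315 V.
Error = 1.3158 − 1.315 = 0.0008 V = 0.800 mV.

0.800 mV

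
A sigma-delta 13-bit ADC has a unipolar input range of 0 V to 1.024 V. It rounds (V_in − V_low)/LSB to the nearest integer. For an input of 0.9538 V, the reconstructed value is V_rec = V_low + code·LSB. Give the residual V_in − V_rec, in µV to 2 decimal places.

50.00 µV

LSB = 1.024/2^13 = 125.00 µV.
(V_in − V_low)/LSB = (0.9538 − 0)/0.000125 = 7630.4000 → code 7630 (round).
Code 7630 maps back to 0 + 7630×0.000125 V = 0.95375 V.
Difference: 5e-05 V → 50.00 µV.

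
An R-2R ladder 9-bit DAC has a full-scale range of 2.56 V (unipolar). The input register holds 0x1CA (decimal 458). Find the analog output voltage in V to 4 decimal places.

2.2900 V

LSB = 2.56 V / 2^9 = 5.000 mV.
Code 0x1CA = 458 decimal.
V_out = 0 + 458 × 0.005 V = 2.29 V.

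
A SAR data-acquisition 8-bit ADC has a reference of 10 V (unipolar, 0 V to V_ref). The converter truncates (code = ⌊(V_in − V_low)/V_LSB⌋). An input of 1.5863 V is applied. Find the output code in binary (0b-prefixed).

With 256 levels over 10 V, one step is 39.062 mV.
Input sits at 40.609 steps above V_low.
So the output code is 40.
In binary (0b-prefixed): 0b101000.

code 0b101000 (decimal 40)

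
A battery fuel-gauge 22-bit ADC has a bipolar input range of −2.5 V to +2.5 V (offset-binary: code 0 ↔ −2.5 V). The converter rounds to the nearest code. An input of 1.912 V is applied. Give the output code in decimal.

Full-scale span = 5 V; LSB = 5/2^22 = 1.19 µV.
(1.912 − (−2.5)) / 1.19209e-06 = 3701053.850 LSBs.
round(3701053.850) = 3701054.

code 3701054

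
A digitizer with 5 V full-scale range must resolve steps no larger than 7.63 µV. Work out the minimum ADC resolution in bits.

20 bits

Number of steps required ≥ 5 V / 7.63 µV = 655307.99.
Need 2^N ≥ 655307.99; 2^19 = 524288, 2^20 = 1048576.
Minimum N = 20.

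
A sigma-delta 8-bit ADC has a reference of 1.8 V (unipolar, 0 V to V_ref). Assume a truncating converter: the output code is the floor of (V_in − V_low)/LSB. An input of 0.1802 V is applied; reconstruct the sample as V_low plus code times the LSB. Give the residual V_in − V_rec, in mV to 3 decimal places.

4.419 mV

Step size: 1.8 V ÷ 2^8 = 7.031 mV.
(0.1802 − 0)/0.00703125 = 25.6284; ⌊·⌋ gives code 25.
Reconstructed: 0.17578125 V.
V_in − V_rec = 0.00441875 V = 4.419 mV.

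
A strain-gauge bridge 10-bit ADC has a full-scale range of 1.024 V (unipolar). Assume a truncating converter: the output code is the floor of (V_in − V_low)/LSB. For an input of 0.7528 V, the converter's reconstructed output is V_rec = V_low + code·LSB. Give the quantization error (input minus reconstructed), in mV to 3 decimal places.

One LSB is 1.024 V / 1024 = 1.000 mV.
Scaled input = 752.8000 LSBs, so code = 752.
V_rec = 0 + 752·0.001 = 0.752 V.
V_in − V_rec = 0.0008 V = 0.800 mV.

0.800 mV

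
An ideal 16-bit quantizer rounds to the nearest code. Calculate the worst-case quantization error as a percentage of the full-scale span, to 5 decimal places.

0.00076 %

Rounding → worst-case error = ½ LSB = V_FS/2^17, so 100/131072 = 0.000762939 % of full scale.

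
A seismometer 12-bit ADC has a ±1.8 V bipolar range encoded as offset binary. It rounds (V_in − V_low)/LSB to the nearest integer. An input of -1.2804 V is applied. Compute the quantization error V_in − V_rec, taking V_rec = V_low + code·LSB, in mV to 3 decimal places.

0.166 mV

Step size: 3.6 V ÷ 2^12 = 0.879 mV.
(-1.2804 − (−1.8))/0.000878906 = 591.1893; round gives code 591.
Reconstructed: -1.2805664 V.
Error = -1.2804 − (−1.2805664) = 0.000166406 V = 0.166 mV.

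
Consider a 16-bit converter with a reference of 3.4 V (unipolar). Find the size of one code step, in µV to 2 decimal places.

51.88 µV

Full-scale span = 3.4 V.
LSB = 3.4 / 2^16 = 3.4 / 65536 = 5.18799e-05 V = 51.88 µV.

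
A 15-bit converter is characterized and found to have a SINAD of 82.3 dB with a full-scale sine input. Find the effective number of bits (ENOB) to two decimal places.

ENOB = (SINAD − 1.76) / 6.02 = (82.3 − 1.76)/6.02 = 13.379.

13.38 bits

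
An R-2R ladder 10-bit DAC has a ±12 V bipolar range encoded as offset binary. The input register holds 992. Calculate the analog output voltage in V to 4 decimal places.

11.2500 V

LSB = 24 V / 2^10 = 23.438 mV.
V_out = (−12) + 992 × 0.0234375 V = 11.25 V.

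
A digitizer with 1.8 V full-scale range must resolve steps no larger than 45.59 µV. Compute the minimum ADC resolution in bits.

16 bits

Number of steps required ≥ 1.8 V / 45.59 µV = 39482.34.
Need 2^N ≥ 39482.34; 2^15 = 32768, 2^16 = 65536.
Minimum N = 16.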